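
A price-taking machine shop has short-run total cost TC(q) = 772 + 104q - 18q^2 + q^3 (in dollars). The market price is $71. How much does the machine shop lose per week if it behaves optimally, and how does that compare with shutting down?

Profit = -$288 at q = 11

AVC = 104 - 18q + q^2 has its minimum $23 at q = 9; price $71 clears that bar, so the firm operates.
With MC = 104 - 36q + 3q^2, P = MC on the upward-sloping part at q* = 11.
TR = 71·11 = 781. TC = 772 + 297 = 1069. Profit = 781 − 1069 = -$288.
By producing, the firm covers all variable cost plus $484 of fixed cost; shutting down would lose the full $772.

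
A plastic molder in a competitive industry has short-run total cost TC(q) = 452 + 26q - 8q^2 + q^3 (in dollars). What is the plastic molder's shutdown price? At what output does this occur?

Short-run supply begins at min AVC. From VC = 26q - 8q^2 + q^3, AVC = 26 - 8q + q^2.
dAVC/dq = -8 + 2q = 0 gives q = 4. min AVC = 26 - 8·4 + 4^2 = 10.
The firm shuts down for any P below $10.

$10 per unit, at q = 4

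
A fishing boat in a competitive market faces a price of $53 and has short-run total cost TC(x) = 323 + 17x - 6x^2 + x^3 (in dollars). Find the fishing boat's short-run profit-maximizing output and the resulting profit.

AVC = 17 - 6x + x^2 has its minimum $8 at x = 3; price $53 clears that bar, so the firm operates.
MC = 17 - 12x + 3x^2. Setting P = MC and taking the root on the rising branch gives x* = 6.
TR = 53·6 = 318. TC = 323 + 102 = 425. Profit = 318 − 425 = -$107.
That loss of $107 beats the $323 the firm would lose by shutting down; producing recovers $216 of fixed cost.

Profit = -$107 at x = 6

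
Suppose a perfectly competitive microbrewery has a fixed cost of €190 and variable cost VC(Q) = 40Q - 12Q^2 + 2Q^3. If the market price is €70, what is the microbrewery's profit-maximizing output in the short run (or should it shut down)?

Strip out fixed cost: VC = 40Q - 12Q^2 + 2Q^3. Then AVC = 40 - 12Q + 2Q^2 and MC = 40 - 24Q + 6Q^2.
AVC is minimized where dAVC/dQ = -12 + 4Q = 0, at Q = 3; min AVC = 40 - 12·3 + 2·3^2 = €22.
Because €70 ≥ €22, revenue can cover variable cost; the firm operates.
Solving P = MC: -30 - 24Q + 6Q^2 = 0 ⇒ Q = -1 or 5. On the upward-sloping branch, Q* = 5.
Check: AVC at Q = 5 is €30 ≤ P, so revenue covers variable cost.
Profit = P·Q − TC = 70·5 − 340 = €10.

Produce at Q = 5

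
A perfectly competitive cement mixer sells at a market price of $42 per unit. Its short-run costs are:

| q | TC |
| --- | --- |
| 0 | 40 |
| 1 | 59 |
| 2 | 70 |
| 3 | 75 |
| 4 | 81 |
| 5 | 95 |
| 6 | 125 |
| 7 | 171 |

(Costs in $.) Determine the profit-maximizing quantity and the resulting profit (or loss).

q = 6; profit = $127

Tabulate TR − TC: q=0: -40; q=1: -17; q=2: 14; q=3: 51; q=4: 87; q=5: 115; q=6: 127; q=7: 123.
Profit is maximized at q = 6. AVC there is 85/6 = $14.17 ≤ P, so producing beats shutting down (which would give -$40).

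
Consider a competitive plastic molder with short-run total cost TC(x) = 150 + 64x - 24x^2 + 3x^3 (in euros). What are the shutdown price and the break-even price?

AVC = 64 - 24x + 3x^2; minimized at x = 4, giving min AVC = €16. That is the shutdown price.
ATC = 150/x + 64 - 24x + 3x^2. Setting dATC/dx = −150/x^2 − 24 + 6x = 0 gives x = 5 (since 6·5^3 − 24·5^2 = 150).
min ATC = 150/5 + 64 − 24·5 + 3·5^2 = €49. That is the break-even price.
Between these two prices the firm operates at a loss; above €49 it earns a profit.

Shutdown price = €16; break-even price = €49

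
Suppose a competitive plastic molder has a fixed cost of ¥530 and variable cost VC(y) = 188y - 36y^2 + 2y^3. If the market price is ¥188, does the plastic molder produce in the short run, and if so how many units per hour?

Produce at y = 12

Variable cost is VC = 188y - 36y^2 + 2y^3, so AVC = VC/y = 188 - 36y + 2y^2 and MC = dTC/dy = 188 - 72y + 6y^2.
AVC is minimized where dAVC/dy = -36 + 4y = 0, at y = 9; min AVC = 188 - 36·9 + 2·9^2 = ¥26.
Since P = ¥188 ≥ min AVC = ¥26, price covers variable cost and the firm should produce.
Set P = MC: 188 = 188 - 72y + 6y^2 → -72y + 6y^2 = 0. The roots are y = 0 and y = 12; the profit-maximizing output is on the rising part of MC, so y* = 12.
Check: AVC at y = 12 is ¥44 ≤ P, so revenue covers variable cost.
Profit = P·y − TC = 188·12 − 1058 = ¥1198.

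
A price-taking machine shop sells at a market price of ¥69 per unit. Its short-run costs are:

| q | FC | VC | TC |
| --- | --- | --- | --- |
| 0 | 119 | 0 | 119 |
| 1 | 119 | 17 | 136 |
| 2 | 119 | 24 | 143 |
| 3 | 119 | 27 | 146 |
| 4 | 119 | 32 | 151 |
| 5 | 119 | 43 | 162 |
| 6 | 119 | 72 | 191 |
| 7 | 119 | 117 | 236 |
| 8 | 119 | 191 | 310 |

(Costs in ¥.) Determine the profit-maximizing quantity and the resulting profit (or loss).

Compute π = P·q − TC at each output: q=0: -119; q=1: -67; q=2: -5; q=3: 61; q=4: 125; q=5: 183; q=6: 223; q=7: 247; q=8: 242.
Profit is maximized at q = 7. AVC there is 117/7 = ¥16.71 ≤ P, so producing beats shutting down (which would give -¥119).

q = 7; profit = ¥247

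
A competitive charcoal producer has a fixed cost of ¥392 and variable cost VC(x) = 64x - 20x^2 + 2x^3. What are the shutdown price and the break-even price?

Shutdown price = min AVC. AVC = 64 - 20x + 2x^2, with vertex at x = 5 and minimum ¥14.
ATC = 392/x + 64 - 20x + 2x^2. Setting dATC/dx = −392/x^2 − 20 + 4x = 0 gives x = 7 (since 4·7^3 − 20·7^2 = 392).
min ATC = 392/7 + 64 − 20·7 + 2·7^2 = ¥78. That is the break-even price.
Between these two prices the firm operates at a loss; above ¥78 it earns a profit.

Shutdown price = ¥14; break-even price = ¥78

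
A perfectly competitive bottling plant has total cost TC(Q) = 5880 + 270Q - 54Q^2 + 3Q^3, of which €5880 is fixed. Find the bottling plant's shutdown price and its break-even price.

AVC = 270 - 54Q + 3Q^2; minimized at Q = 9, giving min AVC = €27. That is the shutdown price.
ATC = 5880/Q + 270 - 54Q + 3Q^2. Setting dATC/dQ = −5880/Q^2 − 54 + 6Q = 0 gives Q = 14 (since 6·14^3 − 54·14^2 = 5880).
min ATC = 5880/14 + 270 − 54·14 + 3·14^2 = €522. That is the break-even price.
Between these two prices the firm operates at a loss; above €522 it earns a profit.

Shutdown price = €27; break-even price = €522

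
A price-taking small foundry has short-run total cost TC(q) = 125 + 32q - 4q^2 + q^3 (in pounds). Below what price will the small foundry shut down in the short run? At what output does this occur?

£28 per unit, at q = 2

The shutdown price is the minimum of AVC. VC = 32q - 4q^2 + q^3, so AVC = 32 - 4q + q^2.
dAVC/dq = -4 + 2q = 0 gives q = 2. min AVC = 32 - 4·2 + 2^2 = 28.
For P < £28 the firm produces nothing.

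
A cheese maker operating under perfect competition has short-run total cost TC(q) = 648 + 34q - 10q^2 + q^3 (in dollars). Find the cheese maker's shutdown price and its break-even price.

Shutdown price = $9; break-even price = $97

Shutdown price = min AVC. AVC = 34 - 10q + q^2, with vertex at q = 5 and minimum $9.
ATC = 648/q + 34 - 10q + q^2. Setting dATC/dq = −648/q^2 − 10 + 2q = 0 gives q = 9 (since 2·9^3 − 10·9^2 = 648).
min ATC = 648/9 + 34 − 10·9 + 9^2 = $97. That is the break-even price.
Between these two prices the firm operates at a loss; above $97 it earns a profit.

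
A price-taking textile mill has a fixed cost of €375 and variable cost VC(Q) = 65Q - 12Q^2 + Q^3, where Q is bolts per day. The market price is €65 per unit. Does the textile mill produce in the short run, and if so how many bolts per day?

Produce at Q = 8

From TC, MC = TC'(Q) = 65 - 24Q + 3Q^2 and AVC = VC/Q = 65 - 12Q + Q^2.
AVC hits its minimum where MC = AVC, at Q = 6, giving min AVC = 65 - 12·6 + 6^2 = €29.
Because €65 ≥ €29, revenue can cover variable cost; the firm operates.
Set P = MC: 65 = 65 - 24Q + 3Q^2 → -24Q + 3Q^2 = 0. The roots are Q = 0 and Q = 8; the profit-maximizing output is on the rising part of MC, so Q* = 8.
Check: AVC at Q = 8 is €33 ≤ P, so revenue covers variable cost.
Profit = P·Q − TC = 65·8 − 639 = -€119, a loss, but smaller than the €375 fixed cost the firm would lose by shutting down.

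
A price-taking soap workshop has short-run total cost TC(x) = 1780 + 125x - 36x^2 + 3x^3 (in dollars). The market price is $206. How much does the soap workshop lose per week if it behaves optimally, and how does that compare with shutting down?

Profit = -$322 at x = 9

AVC = 125 - 36x + 3x^2; min AVC = $17 at x = 6. Since P = $206 ≥ min AVC, the firm produces.
MC = 125 - 72x + 9x^2. Setting P = MC and taking the root on the rising branch gives x* = 9.
TR = 206·9 = 1854. TC = 1780 + 396 = 2176. Profit = 1854 − 2176 = -$322.
That loss of $322 beats the $1780 the firm would lose by shutting down; producing recovers $1458 of fixed cost.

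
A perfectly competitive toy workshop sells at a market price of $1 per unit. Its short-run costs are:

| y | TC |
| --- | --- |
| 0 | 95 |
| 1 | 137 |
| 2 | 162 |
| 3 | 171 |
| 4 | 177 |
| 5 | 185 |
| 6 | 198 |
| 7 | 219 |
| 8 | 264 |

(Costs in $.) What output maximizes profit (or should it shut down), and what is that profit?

y = 0 (shut down); profit = -$95

Profit at each row (π = 1y − TC): y=0: -95; y=1: -136; y=2: -160; y=3: -168; y=4: -173; y=5: -180; y=6: -192; y=7: -212; y=8: -256.
Profit is highest at y = 0. Equivalently, the lowest AVC in the table is 103/6 ≈ $17.17 at y = 6, and P = $1 falls below it — price never covers variable cost, so the firm shuts down and loses only its fixed cost.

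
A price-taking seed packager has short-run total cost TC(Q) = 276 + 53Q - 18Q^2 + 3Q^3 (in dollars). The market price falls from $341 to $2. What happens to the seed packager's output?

Output falls from 8 to 0 (the firm shuts down)

AVC = 53 - 18Q + 3Q^2, minimized at Q = 3 where min AVC = $26. MC = 53 - 36Q + 9Q^2.
With P = $341 above the shutdown price, P = MC gives Q = 8.
At P = $2 < min AVC = $26, price no longer covers variable cost at any output, so the firm shuts down: Q = 0.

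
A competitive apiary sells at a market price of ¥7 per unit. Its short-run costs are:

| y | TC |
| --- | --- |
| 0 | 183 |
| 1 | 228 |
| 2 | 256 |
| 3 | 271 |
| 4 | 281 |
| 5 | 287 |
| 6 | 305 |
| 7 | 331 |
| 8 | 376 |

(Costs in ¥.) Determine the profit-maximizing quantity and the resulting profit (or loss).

Tabulate TR − TC: y=0: -183; y=1: -221; y=2: -242; y=3: -250; y=4: -253; y=5: -252; y=6: -263; y=7: -282; y=8: -320.
Profit is highest at y = 0. Equivalently, the lowest AVC in the table is 122/6 ≈ ¥20.33 at y = 6, and P = ¥7 falls below it — price never covers variable cost, so the firm shuts down and loses only its fixed cost.

y = 0 (shut down); profit = -¥183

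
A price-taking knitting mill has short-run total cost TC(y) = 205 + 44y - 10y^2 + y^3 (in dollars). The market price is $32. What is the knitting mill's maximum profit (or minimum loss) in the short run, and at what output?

Profit = -$133 at y = 6

AVC = 44 - 10y + y^2 has its minimum $19 at y = 5; price $32 clears that bar, so the firm operates.
With MC = 44 - 20y + 3y^2, P = MC on the upward-sloping part at y* = 6.
TR = 32·6 = 192. TC = 205 + 120 = 325. Profit = 192 − 325 = -$133.
By producing, the firm covers all variable cost plus $72 of fixed cost; shutting down would lose the full $205.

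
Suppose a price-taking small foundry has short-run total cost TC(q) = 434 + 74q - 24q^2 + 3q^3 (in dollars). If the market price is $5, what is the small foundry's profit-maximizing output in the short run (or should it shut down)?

From TC, MC = TC'(q) = 74 - 48q + 9q^2 and AVC = VC/q = 74 - 24q + 3q^2.
AVC is minimized where dAVC/dq = -24 + 6q = 0, at q = 4; min AVC = 74 - 24·4 + 3·4^2 = $26.
With P < min AVC ($5 < $26), every unit sold adds to the loss.
Shutting down limits the loss to fixed cost, $434.

Shut down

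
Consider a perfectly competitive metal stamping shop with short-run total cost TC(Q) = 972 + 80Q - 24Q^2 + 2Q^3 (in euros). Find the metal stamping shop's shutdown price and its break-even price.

Shutdown price = min AVC. AVC = 80 - 24Q + 2Q^2, with vertex at Q = 6 and minimum €8.
ATC = 972/Q + 80 - 24Q + 2Q^2. Setting dATC/dQ = −972/Q^2 − 24 + 4Q = 0 gives Q = 9 (since 4·9^3 − 24·9^2 = 972).
min ATC = 972/9 + 80 − 24·9 + 2·9^2 = €134. That is the break-even price.
For €8 ≤ P < €134 the firm produces at a loss; below €8 it shuts down.

Shutdown price = €8; break-even price = €134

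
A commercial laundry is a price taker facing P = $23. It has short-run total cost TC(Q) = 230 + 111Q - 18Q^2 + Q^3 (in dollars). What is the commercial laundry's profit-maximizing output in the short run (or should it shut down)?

From TC, MC = TC'(Q) = 111 - 36Q + 3Q^2 and AVC = VC/Q = 111 - 18Q + Q^2.
The AVC parabola has its vertex at Q = 18/2 = 9, where AVC = 111 - 18·9 + 9^2 = $30.
P = $23 lies below min AVC = $30; no output level covers variable cost.
The firm minimizes its loss by shutting down and losing only its fixed cost of $230.

Shut down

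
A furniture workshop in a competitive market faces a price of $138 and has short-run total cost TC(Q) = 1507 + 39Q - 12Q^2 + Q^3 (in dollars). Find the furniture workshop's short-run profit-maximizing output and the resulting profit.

AVC = 39 - 12Q + Q^2; min AVC = $3 at Q = 6. Since P = $138 ≥ min AVC, the firm produces.
With MC = 39 - 24Q + 3Q^2, P = MC on the upward-sloping part at Q* = 11.
TR = 138·11 = 1518. TC = 1507 + 308 = 1815. Profit = 1518 − 1815 = -$297.
Shutting down would mean losing the fixed cost of $1507, so operating at a loss of $297 is better by $1210.

Profit = -$297 at Q = 11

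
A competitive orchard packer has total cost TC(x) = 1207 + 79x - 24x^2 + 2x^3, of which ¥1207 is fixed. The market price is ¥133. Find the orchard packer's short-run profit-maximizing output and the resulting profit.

Profit = -¥235 at x = 9

AVC = 79 - 24x + 2x^2 has its minimum ¥7 at x = 6; price ¥133 clears that bar, so the firm operates.
MC = 79 - 48x + 6x^2. Setting P = MC and taking the root on the rising branch gives x* = 9.
TR = 133·9 = 1197. TC = 1207 + 225 = 1432. Profit = 1197 − 1432 = -¥235.
Shutting down would mean losing the fixed cost of ¥1207, so operating at a loss of ¥235 is better by ¥972.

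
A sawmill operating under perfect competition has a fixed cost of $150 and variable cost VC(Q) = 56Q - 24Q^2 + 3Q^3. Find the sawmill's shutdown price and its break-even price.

Shutdown price = $8; break-even price = $41

AVC = 56 - 24Q + 3Q^2; minimized at Q = 4, giving min AVC = $8. That is the shutdown price.
ATC = 150/Q + 56 - 24Q + 3Q^2. Setting dATC/dQ = −150/Q^2 − 24 + 6Q = 0 gives Q = 5 (since 6·5^3 − 24·5^2 = 150).
min ATC = 150/5 + 56 − 24·5 + 3·5^2 = $41. That is the break-even price.
Between these two prices the firm operates at a loss; above $41 it earns a profit.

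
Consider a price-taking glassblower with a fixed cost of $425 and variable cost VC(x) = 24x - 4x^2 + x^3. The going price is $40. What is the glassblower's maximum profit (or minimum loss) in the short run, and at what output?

AVC = 24 - 4x + x^2 has its minimum $20 at x = 2; price $40 clears that bar, so the firm operates.
With MC = 24 - 8x + 3x^2, P = MC on the upward-sloping part at x* = 4.
TR = 40·4 = 160. TC = 425 + 96 = 521. Profit = 160 − 521 = -$361.
That loss of $361 beats the $425 the firm would lose by shutting down; producing recovers $64 of fixed cost.

Profit = -$361 at x = 4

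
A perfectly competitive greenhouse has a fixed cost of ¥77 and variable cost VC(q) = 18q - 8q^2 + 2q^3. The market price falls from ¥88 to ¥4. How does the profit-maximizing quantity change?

AVC = 18 - 8q + 2q^2, minimized at q = 2 where min AVC = ¥10. MC = 18 - 16q + 6q^2.
With P = ¥88 above the shutdown price, P = MC gives q = 5.
At P = ¥4 < min AVC = ¥10, price no longer covers variable cost at any output, so the firm shuts down: q = 0.

Output falls from 5 to 0 (the firm shuts down)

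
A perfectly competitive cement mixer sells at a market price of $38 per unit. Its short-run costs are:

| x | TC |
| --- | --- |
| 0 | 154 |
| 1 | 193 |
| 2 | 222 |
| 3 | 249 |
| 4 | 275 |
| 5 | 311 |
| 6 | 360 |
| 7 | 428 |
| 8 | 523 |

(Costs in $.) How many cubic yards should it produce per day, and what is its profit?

x = 5; profit = -$121

Tabulate TR − TC: x=0: -154; x=1: -155; x=2: -146; x=3: -135; x=4: -123; x=5: -121; x=6: -132; x=7: -162; x=8: -219.
Profit is maximized at x = 5. AVC there is 157/5 = $31.40 ≤ P, so producing beats shutting down (which would give -$154).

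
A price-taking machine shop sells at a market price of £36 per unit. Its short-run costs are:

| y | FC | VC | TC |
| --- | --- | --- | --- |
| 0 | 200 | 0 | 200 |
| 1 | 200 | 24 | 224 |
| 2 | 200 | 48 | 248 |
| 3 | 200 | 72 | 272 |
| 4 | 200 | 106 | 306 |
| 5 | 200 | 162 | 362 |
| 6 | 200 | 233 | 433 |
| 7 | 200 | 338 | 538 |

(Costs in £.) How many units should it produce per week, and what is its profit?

y = 4; profit = -£162

Tabulate TR − TC: y=0: -200; y=1: -188; y=2: -176; y=3: -164; y=4: -162; y=5: -182; y=6: -217; y=7: -286.
Profit is maximized at y = 4. AVC there is 106/4 = £26.50 ≤ P, so producing beats shutting down (which would give -£200).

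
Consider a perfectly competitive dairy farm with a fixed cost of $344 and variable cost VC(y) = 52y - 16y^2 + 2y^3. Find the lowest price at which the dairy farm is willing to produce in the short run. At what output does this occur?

$20 per unit, at y = 4

The firm shuts down when price falls below the minimum of average variable cost. AVC = VC/y = 52 - 16y + 2y^2.
dAVC/dy = -16 + 4y = 0 gives y = 4. min AVC = 52 - 16·4 + 2·4^2 = 20.
So the shutdown price is $20.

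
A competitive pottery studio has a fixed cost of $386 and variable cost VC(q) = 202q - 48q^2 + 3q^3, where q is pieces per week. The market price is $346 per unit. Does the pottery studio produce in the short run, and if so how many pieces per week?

Strip out fixed cost: VC = 202q - 48q^2 + 3q^3. Then AVC = 202 - 48q + 3q^2 and MC = 202 - 96q + 9q^2.
AVC is minimized where dAVC/dq = -48 + 6q = 0, at q = 8; min AVC = 202 - 48·8 + 3·8^2 = $10.
P = $346 exceeds min AVC = $10, so the firm stays open.
Solving P = MC: -144 - 96q + 9q^2 = 0 ⇒ q = -4/3 or 12. On the upward-sloping branch, q* = 12.
Check: AVC at q = 12 is $58 ≤ P, so revenue covers variable cost.
Profit = P·q − TC = 346·12 − 1082 = $3070.

Produce at q = 12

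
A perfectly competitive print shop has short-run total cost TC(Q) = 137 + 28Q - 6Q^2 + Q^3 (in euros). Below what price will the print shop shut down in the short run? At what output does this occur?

€19 per unit, at Q = 3

The firm shuts down when price falls below the minimum of average variable cost. AVC = VC/Q = 28 - 6Q + Q^2.
At the minimum of AVC, MC = AVC. MC = 28 - 12Q + 3Q^2; setting MC = AVC gives 2Q^2 - 6Q = 0, so Q = 3. min AVC = 19.
The firm shuts down for any P below €19.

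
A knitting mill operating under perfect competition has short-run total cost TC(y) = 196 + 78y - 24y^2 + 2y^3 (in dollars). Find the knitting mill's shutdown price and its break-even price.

AVC = 78 - 24y + 2y^2; minimized at y = 6, giving min AVC = $6. That is the shutdown price.
ATC = 196/y + 78 - 24y + 2y^2. Setting dATC/dy = −196/y^2 − 24 + 4y = 0 gives y = 7 (since 4·7^3 − 24·7^2 = 196).
min ATC = 196/7 + 78 − 24·7 + 2·7^2 = $36. That is the break-even price.
For $6 ≤ P < $36 the firm produces at a loss; below $6 it shuts down.

Shutdown price = $6; break-even price = $36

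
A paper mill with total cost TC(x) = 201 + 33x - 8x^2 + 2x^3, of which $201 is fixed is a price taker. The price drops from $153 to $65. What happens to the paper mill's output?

Output falls from 6 to 4

MC = 33 - 16x + 6x^2; the shutdown threshold is min AVC = $25 (at x = 2).
With P = $153 above the shutdown price, P = MC gives x = 6.
At P = $65 ≥ min AVC, set P = MC: x = 4. The firm stays open but cuts output.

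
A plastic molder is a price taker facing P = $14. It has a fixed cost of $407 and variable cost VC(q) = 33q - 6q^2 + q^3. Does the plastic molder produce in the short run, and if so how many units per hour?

Strip out fixed cost: VC = 33q - 6q^2 + q^3. Then AVC = 33 - 6q + q^2 and MC = 33 - 12q + 3q^2.
The AVC parabola has its vertex at q = 6/2 = 3, where AVC = 33 - 6·3 + 3^2 = $24.
Since P = $14 < min AVC = $24, price fails to cover variable cost at any output.
Best response: produce nothing and absorb the $407 fixed cost.

Shut down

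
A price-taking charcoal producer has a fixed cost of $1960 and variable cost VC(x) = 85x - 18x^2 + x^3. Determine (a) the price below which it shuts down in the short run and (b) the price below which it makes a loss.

Shutdown price = $4; break-even price = $169

Shutdown price = min AVC. AVC = 85 - 18x + x^2, with vertex at x = 9 and minimum $4.
ATC = 1960/x + 85 - 18x + x^2. Setting dATC/dx = −1960/x^2 − 18 + 2x = 0 gives x = 14 (since 2·14^3 − 18·14^2 = 1960).
min ATC = 1960/14 + 85 − 18·14 + 14^2 = $169. That is the break-even price.
For $4 ≤ P < $169 the firm produces at a loss; below $4 it shuts down.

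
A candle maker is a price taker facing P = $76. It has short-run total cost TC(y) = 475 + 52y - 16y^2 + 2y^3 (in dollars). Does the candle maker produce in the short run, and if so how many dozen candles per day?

From TC, MC = TC'(y) = 52 - 32y + 6y^2 and AVC = VC/y = 52 - 16y + 2y^2.
AVC hits its minimum where MC = AVC, at y = 4, giving min AVC = 52 - 16·4 + 2·4^2 = $20.
Since P = $76 ≥ min AVC = $20, price covers variable cost and the firm should produce.
P = MC gives -24 - 32y + 6y^2 = 0, with roots -2/3 and 6. Take the larger (rising MC): y* = 6.
Check: AVC at y = 6 is $28 ≤ P, so revenue covers variable cost.
Profit = P·y − TC = 76·6 − 643 = -$187, a loss, but smaller than the $475 fixed cost the firm would lose by shutting down.

Produce at y = 6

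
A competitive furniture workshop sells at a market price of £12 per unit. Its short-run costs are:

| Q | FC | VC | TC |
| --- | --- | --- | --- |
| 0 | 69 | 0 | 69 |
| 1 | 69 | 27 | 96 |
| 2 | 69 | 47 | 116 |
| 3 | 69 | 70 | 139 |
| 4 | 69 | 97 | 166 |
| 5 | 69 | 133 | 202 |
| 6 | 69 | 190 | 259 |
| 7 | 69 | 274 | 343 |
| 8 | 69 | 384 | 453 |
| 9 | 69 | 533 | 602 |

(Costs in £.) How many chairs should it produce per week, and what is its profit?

Tabulate TR − TC: Q=0: -69; Q=1: -84; Q=2: -92; Q=3: -103; Q=4: -118; Q=5: -142; Q=6: -187; Q=7: -259; Q=8: -357; Q=9: -494.
Profit is highest at Q = 0. Equivalently, the lowest AVC in the table is 70/3 ≈ £23.33 at Q = 3, and P = £12 falls below it — price never covers variable cost, so the firm shuts down and loses only its fixed cost.

Q = 0 (shut down); profit = -£69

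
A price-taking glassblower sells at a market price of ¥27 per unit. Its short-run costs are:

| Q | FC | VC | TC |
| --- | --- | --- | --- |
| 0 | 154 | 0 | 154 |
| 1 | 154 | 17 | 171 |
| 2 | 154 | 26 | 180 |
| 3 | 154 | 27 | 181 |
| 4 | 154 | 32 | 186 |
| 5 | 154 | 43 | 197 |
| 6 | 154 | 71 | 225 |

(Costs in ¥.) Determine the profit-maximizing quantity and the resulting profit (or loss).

Q = 5; profit = -¥62

Compute π = P·Q − TC at each output: Q=0: -154; Q=1: -144; Q=2: -126; Q=3: -100; Q=4: -78; Q=5: -62; Q=6: -63.
Profit is maximized at Q = 5. AVC there is 43/5 = ¥8.60 ≤ P, so producing beats shutting down (which would give -¥154).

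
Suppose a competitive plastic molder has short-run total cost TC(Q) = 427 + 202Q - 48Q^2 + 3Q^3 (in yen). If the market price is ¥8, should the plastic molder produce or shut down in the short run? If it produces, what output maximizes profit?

Variable cost is VC = 202Q - 48Q^2 + 3Q^3, so AVC = VC/Q = 202 - 48Q + 3Q^2 and MC = dTC/dQ = 202 - 96Q + 9Q^2.
The AVC parabola has its vertex at Q = 48/6 = 8, where AVC = 202 - 48·8 + 3·8^2 = ¥10.
With P < min AVC (¥8 < ¥10), every unit sold adds to the loss.
Shutting down limits the loss to fixed cost, ¥427.

Shut down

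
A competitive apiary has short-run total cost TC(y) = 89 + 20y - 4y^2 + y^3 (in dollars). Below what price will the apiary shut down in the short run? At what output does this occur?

$16 per unit, at y = 2

The firm shuts down when price falls below the minimum of average variable cost. AVC = VC/y = 20 - 4y + y^2.
dAVC/dy = -4 + 2y = 0 gives y = 2. min AVC = 20 - 4·2 + 2^2 = 16.
For P < $16 the firm produces nothing.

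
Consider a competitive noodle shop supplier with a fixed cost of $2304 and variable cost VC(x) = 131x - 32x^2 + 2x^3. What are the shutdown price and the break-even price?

AVC = 131 - 32x + 2x^2; minimized at x = 8, giving min AVC = $3. That is the shutdown price.
ATC = 2304/x + 131 - 32x + 2x^2. Setting dATC/dx = −2304/x^2 − 32 + 4x = 0 gives x = 12 (since 4·12^3 − 32·12^2 = 2304).
min ATC = 2304/12 + 131 − 32·12 + 2·12^2 = $227. That is the break-even price.
For $3 ≤ P < $227 the firm produces at a loss; below $3 it shuts down.

Shutdown price = $3; break-even price = $227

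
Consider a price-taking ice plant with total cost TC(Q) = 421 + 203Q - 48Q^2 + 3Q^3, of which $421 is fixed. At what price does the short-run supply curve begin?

$11 per unit

The shutdown price is the minimum of AVC. VC = 203Q - 48Q^2 + 3Q^3, so AVC = 203 - 48Q + 3Q^2.
At the minimum of AVC, MC = AVC. MC = 203 - 96Q + 9Q^2; setting MC = AVC gives 6Q^2 - 48Q = 0, so Q = 8. min AVC = 11.
The firm shuts down for any P below $11.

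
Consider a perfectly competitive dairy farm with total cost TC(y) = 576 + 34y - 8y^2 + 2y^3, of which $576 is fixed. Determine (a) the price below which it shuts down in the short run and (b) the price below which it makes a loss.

Shutdown price = $26; break-even price = $154

Shutdown price = min AVC. AVC = 34 - 8y + 2y^2, with vertex at y = 2 and minimum $26.
ATC = 576/y + 34 - 8y + 2y^2. Setting dATC/dy = −576/y^2 − 8 + 4y = 0 gives y = 6 (since 4·6^3 − 8·6^2 = 576).
min ATC = 576/6 + 34 − 8·6 + 2·6^2 = $154. That is the break-even price.
For $26 ≤ P < $154 the firm produces at a loss; below $26 it shuts down.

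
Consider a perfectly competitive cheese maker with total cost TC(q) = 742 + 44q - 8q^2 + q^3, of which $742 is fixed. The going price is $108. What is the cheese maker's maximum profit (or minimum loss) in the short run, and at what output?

Profit = -$230 at q = 8

AVC = 44 - 8q + q^2; min AVC = $28 at q = 4. Since P = $108 ≥ min AVC, the firm produces.
With MC = 44 - 16q + 3q^2, P = MC on the upward-sloping part at q* = 8.
TR = 108·8 = 864. TC = 742 + 352 = 1094. Profit = 864 − 1094 = -$230.
By producing, the firm covers all variable cost plus $512 of fixed cost; shutting down would lose the full $742.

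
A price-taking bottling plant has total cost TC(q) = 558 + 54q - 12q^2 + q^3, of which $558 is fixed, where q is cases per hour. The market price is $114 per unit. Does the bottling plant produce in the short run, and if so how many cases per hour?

Variable cost is VC = 54q - 12q^2 + q^3, so AVC = VC/q = 54 - 12q + q^2 and MC = dTC/dq = 54 - 24q + 3q^2.
The AVC parabola has its vertex at q = 12/2 = 6, where AVC = 54 - 12·6 + 6^2 = $18.
Because $114 ≥ $18, revenue can cover variable cost; the firm operates.
Set P = MC: 114 = 54 - 24q + 3q^2 → -60 - 24q + 3q^2 = 0. The roots are q = -2 and q = 10; the profit-maximizing output is on the rising part of MC, so q* = 10.
Check: AVC at q = 10 is $34 ≤ P, so revenue covers variable cost.
Profit = P·q − TC = 114·10 − 898 = $242.

Produce at q = 10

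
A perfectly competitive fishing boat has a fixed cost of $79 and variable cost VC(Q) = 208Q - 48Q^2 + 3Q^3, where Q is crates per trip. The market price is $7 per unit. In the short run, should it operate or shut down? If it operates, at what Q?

Shut down

From TC, MC = TC'(Q) = 208 - 96Q + 9Q^2 and AVC = VC/Q = 208 - 48Q + 3Q^2.
AVC is minimized where dAVC/dQ = -48 + 6Q = 0, at Q = 8; min AVC = 208 - 48·8 + 3·8^2 = $16.
P = $7 lies below min AVC = $16; no output level covers variable cost.
Best response: produce nothing and absorb the $79 fixed cost.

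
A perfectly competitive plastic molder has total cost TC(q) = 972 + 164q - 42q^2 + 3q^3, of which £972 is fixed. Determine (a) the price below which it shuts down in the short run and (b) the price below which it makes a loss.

Shutdown price = £17; break-even price = £137

Shutdown price = min AVC. AVC = 164 - 42q + 3q^2, with vertex at q = 7 and minimum £17.
ATC = 972/q + 164 - 42q + 3q^2. Setting dATC/dq = −972/q^2 − 42 + 6q = 0 gives q = 9 (since 6·9^3 − 42·9^2 = 972).
min ATC = 972/9 + 164 − 42·9 + 3·9^2 = £137. That is the break-even price.
For £17 ≤ P < £137 the firm produces at a loss; below £17 it shuts down.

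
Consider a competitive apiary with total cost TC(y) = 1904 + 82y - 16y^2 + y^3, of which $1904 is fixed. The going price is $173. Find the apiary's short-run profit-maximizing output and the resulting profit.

AVC = 82 - 16y + y^2; min AVC = $18 at y = 8. Since P = $173 ≥ min AVC, the firm produces.
With MC = 82 - 32y + 3y^2, P = MC on the upward-sloping part at y* = 13.
TR = 173·13 = 2249. TC = 1904 + 559 = 2463. Profit = 2249 − 2463 = -$214.
That loss of $214 beats the $1904 the firm would lose by shutting down; producing recovers $1690 of fixed cost.

Profit = -$214 at y = 13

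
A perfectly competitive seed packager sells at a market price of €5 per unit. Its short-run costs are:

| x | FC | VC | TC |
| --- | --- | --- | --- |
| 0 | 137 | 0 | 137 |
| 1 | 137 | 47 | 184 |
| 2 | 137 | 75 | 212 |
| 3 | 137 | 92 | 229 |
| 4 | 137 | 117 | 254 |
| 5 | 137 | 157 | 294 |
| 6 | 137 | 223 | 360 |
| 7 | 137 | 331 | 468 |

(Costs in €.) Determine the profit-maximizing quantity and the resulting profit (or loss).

Tabulate TR − TC: x=0: -137; x=1: -179; x=2: -202; x=3: -214; x=4: -234; x=5: -269; x=6: -330; x=7: -433.
Profit is highest at x = 0. Equivalently, the lowest AVC in the table is 117/4 ≈ €29.25 at x = 4, and P = €5 falls below it — price never covers variable cost, so the firm shuts down and loses only its fixed cost.

x = 0 (shut down); profit = -€137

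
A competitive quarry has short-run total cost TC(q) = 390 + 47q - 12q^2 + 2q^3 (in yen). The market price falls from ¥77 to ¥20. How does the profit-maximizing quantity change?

MC = 47 - 24q + 6q^2; the shutdown threshold is min AVC = ¥29 (at q = 3).
With P = ¥77 above the shutdown price, P = MC gives q = 5.
At P = ¥20 < min AVC = ¥29, price no longer covers variable cost at any output, so the firm shuts down: q = 0.

Output falls from 5 to 0 (the firm shuts down)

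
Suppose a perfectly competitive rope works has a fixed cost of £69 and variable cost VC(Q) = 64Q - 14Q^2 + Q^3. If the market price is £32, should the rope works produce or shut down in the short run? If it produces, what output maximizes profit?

Produce at Q = 8

From TC, MC = TC'(Q) = 64 - 28Q + 3Q^2 and AVC = VC/Q = 64 - 14Q + Q^2.
The AVC parabola has its vertex at Q = 14/2 = 7, where AVC = 64 - 14·7 + 7^2 = £15.
Since P = £32 ≥ min AVC = £15, price covers variable cost and the firm should produce.
P = MC gives 32 - 28Q + 3Q^2 = 0, with roots 4/3 and 8. Take the larger (rising MC): Q* = 8.
Check: AVC at Q = 8 is £16 ≤ P, so revenue covers variable cost.
Profit = P·Q − TC = 32·8 − 197 = £59.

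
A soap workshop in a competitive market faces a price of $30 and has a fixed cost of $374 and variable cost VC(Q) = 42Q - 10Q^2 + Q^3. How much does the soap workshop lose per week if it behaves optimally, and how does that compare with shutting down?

Profit = -$302 at Q = 6

AVC = 42 - 10Q + Q^2 has its minimum $17 at Q = 5; price $30 clears that bar, so the firm operates.
MC = 42 - 20Q + 3Q^2. Setting P = MC and taking the root on the rising branch gives Q* = 6.
TR = 30·6 = 180. TC = 374 + 108 = 482. Profit = 180 − 482 = -$302.
That loss of $302 beats the $374 the firm would lose by shutting down; producing recovers $72 of fixed cost.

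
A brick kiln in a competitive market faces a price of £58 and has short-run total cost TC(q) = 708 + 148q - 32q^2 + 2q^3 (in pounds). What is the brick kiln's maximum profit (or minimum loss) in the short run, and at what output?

Profit = -£384 at q = 9

AVC = 148 - 32q + 2q^2; min AVC = £20 at q = 8. Since P = £58 ≥ min AVC, the firm produces.
MC = 148 - 64q + 6q^2. Setting P = MC and taking the root on the rising branch gives q* = 9.
TR = 58·9 = 522. TC = 708 + 198 = 906. Profit = 522 − 906 = -£384.
Shutting down would mean losing the fixed cost of £708, so operating at a loss of £384 is better by £324.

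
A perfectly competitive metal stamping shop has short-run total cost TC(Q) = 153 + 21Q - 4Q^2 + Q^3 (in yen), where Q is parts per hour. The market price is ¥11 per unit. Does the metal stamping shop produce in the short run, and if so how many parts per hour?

Shut down

Variable cost is VC = 21Q - 4Q^2 + Q^3, so AVC = VC/Q = 21 - 4Q + Q^2 and MC = dTC/dQ = 21 - 8Q + 3Q^2.
AVC hits its minimum where MC = AVC, at Q = 2, giving min AVC = 21 - 4·2 + 2^2 = ¥17.
With P < min AVC (¥11 < ¥17), every unit sold adds to the loss.
Shutting down limits the loss to fixed cost, ¥153.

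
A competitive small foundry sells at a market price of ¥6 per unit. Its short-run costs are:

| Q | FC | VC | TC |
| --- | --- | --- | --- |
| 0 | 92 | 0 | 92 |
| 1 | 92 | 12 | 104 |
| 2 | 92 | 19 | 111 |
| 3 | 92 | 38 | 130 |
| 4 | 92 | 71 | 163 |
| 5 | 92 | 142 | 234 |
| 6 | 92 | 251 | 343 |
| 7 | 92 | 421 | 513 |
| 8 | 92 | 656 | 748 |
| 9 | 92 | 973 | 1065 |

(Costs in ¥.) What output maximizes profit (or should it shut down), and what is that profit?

Q = 0 (shut down); profit = -¥92

Tabulate TR − TC: Q=0: -92; Q=1: -98; Q=2: -99; Q=3: -112; Q=4: -139; Q=5: -204; Q=6: -307; Q=7: -471; Q=8: -700; Q=9: -1011.
Profit is highest at Q = 0. Equivalently, the lowest AVC in the table is 19/2 ≈ ¥9.50 at Q = 2, and P = ¥6 falls below it — price never covers variable cost, so the firm shuts down and loses only its fixed cost.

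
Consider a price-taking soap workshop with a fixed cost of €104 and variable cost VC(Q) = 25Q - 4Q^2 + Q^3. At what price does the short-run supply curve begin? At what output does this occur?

€21 per unit, at Q = 2

Short-run supply begins at min AVC. From VC = 25Q - 4Q^2 + Q^3, AVC = 25 - 4Q + Q^2.
At the minimum of AVC, MC = AVC. MC = 25 - 8Q + 3Q^2; setting MC = AVC gives 2Q^2 - 4Q = 0, so Q = 2. min AVC = 21.
The firm shuts down for any P below €21.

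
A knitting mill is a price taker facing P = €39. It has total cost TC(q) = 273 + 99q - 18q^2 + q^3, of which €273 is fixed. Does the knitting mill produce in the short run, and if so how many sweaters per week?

Produce at q = 10

Variable cost is VC = 99q - 18q^2 + q^3, so AVC = VC/q = 99 - 18q + q^2 and MC = dTC/dq = 99 - 36q + 3q^2.
The AVC parabola has its vertex at q = 18/2 = 9, where AVC = 99 - 18·9 + 9^2 = €18.
Because €39 ≥ €18, revenue can cover variable cost; the firm operates.
Solving P = MC: 60 - 36q + 3q^2 = 0 ⇒ q = 2 or 10. On the upward-sloping branch, q* = 10.
Check: AVC at q = 10 is €19 ≤ P, so revenue covers variable cost.
Profit = P·q − TC = 39·10 − 463 = -€73, a loss, but smaller than the €273 fixed cost the firm would lose by shutting down.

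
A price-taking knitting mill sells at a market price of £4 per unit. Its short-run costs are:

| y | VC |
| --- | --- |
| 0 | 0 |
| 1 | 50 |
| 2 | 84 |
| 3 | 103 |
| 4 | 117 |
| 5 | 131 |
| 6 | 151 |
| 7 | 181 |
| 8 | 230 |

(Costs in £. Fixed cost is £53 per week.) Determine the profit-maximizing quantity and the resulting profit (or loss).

Tabulate TR − TC: y=0: -53; y=1: -99; y=2: -129; y=3: -144; y=4: -154; y=5: -164; y=6: -180; y=7: -206; y=8: -251.
Profit is highest at y = 0. Equivalently, the lowest AVC in the table is 151/6 ≈ £25.17 at y = 6, and P = £4 falls below it — price never covers variable cost, so the firm shuts down and loses only its fixed cost.

y = 0 (shut down); profit = -£53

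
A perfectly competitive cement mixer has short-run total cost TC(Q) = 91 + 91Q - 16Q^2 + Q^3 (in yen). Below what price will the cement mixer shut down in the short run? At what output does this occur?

¥27 per unit, at Q = 8

The shutdown price is the minimum of AVC. VC = 91Q - 16Q^2 + Q^3, so AVC = 91 - 16Q + Q^2.
dAVC/dQ = -16 + 2Q = 0 gives Q = 8. min AVC = 91 - 16·8 + 8^2 = 27.
For P < ¥27 the firm produces nothing.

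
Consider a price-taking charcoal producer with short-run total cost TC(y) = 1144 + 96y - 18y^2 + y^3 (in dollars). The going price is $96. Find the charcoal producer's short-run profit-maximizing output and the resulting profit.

AVC = 96 - 18y + y^2; min AVC = $15 at y = 9. Since P = $96 ≥ min AVC, the firm produces.
MC = 96 - 36y + 3y^2. Setting P = MC and taking the root on the rising branch gives y* = 12.
TR = 96·12 = 1152. TC = 1144 + 288 = 1432. Profit = 1152 − 1432 = -$280.
By producing, the firm covers all variable cost plus $864 of fixed cost; shutting down would lose the full $1144.

Profit = -$280 at y = 12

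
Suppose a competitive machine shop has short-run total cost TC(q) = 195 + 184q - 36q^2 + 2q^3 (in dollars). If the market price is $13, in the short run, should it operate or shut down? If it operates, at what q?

Strip out fixed cost: VC = 184q - 36q^2 + 2q^3. Then AVC = 184 - 36q + 2q^2 and MC = 184 - 72q + 6q^2.
AVC is minimized where dAVC/dq = -36 + 4q = 0, at q = 9; min AVC = 184 - 36·9 + 2·9^2 = $22.
With P < min AVC ($13 < $22), every unit sold adds to the loss.
Shutting down limits the loss to fixed cost, $195.

Shut down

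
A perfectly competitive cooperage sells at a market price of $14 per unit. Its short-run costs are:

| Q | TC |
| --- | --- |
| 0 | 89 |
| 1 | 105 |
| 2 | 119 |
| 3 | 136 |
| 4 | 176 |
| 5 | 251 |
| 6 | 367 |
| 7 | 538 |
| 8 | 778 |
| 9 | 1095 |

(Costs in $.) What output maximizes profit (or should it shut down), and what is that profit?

Q = 0 (shut down); profit = -$89

Compute π = P·Q − TC at each output: Q=0: -89; Q=1: -91; Q=2: -91; Q=3: -94; Q=4: -120; Q=5: -181; Q=6: -283; Q=7: -440; Q=8: -666; Q=9: -969.
Profit is highest at Q = 0. Equivalently, the lowest AVC in the table is 30/2 ≈ $15 at Q = 2, and P = $14 falls below it — price never covers variable cost, so the firm shuts down and loses only its fixed cost.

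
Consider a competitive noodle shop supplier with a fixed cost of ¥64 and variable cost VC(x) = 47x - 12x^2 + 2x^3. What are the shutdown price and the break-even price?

AVC = 47 - 12x + 2x^2; minimized at x = 3, giving min AVC = ¥29. That is the shutdown price.
ATC = 64/x + 47 - 12x + 2x^2. Setting dATC/dx = −64/x^2 − 12 + 4x = 0 gives x = 4 (since 4·4^3 − 12·4^2 = 64).
min ATC = 64/4 + 47 − 12·4 + 2·4^2 = ¥47. That is the break-even price.
Between these two prices the firm operates at a loss; above ¥47 it earns a profit.

Shutdown price = ¥29; break-even price = ¥47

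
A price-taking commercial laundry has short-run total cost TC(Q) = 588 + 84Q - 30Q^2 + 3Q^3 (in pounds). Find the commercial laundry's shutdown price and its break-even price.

Shutdown price = min AVC. AVC = 84 - 30Q + 3Q^2, with vertex at Q = 5 and minimum £9.
ATC = 588/Q + 84 - 30Q + 3Q^2. Setting dATC/dQ = −588/Q^2 − 30 + 6Q = 0 gives Q = 7 (since 6·7^3 − 30·7^2 = 588).
min ATC = 588/7 + 84 − 30·7 + 3·7^2 = £105. That is the break-even price.
For £9 ≤ P < £105 the firm produces at a loss; below £9 it shuts down.

Shutdown price = £9; break-even price = £105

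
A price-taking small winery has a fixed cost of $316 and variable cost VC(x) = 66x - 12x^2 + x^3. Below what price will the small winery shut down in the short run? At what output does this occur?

$30 per unit, at x = 6

The shutdown price is the minimum of AVC. VC = 66x - 12x^2 + x^3, so AVC = 66 - 12x + x^2.
At the minimum of AVC, MC = AVC. MC = 66 - 24x + 3x^2; setting MC = AVC gives 2x^2 - 12x = 0, so x = 6. min AVC = 30.
So the shutdown price is $30.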